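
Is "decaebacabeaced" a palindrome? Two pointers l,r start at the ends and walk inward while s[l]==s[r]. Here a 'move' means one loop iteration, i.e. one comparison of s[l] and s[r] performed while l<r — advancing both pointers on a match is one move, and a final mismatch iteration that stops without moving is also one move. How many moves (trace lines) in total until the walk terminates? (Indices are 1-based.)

l=1 r=15: 'd'=='d', l++,r--
l=2 r=14: 'e'=='e', l++,r--
l=3 r=13: 'c'=='c', l++,r--
l=4 r=12: 'a'=='a', l++,r--
l=5 r=11: 'e'=='e', l++,r--
l=6 r=10: 'b'=='b', l++,r--
l=7 r=9: 'a'=='a', l++,r--

7 moves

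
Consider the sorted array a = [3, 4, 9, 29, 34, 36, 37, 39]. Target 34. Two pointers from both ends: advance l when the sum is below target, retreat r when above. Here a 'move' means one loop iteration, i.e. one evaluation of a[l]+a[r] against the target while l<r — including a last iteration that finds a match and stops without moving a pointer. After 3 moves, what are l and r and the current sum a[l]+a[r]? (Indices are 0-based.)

l=0, r=4, sum=37

[0,7] 3+39=42 >34 → r--
[0,6] 3+37=40 >34 → r--
[0,5] 3+36=39 >34 → r--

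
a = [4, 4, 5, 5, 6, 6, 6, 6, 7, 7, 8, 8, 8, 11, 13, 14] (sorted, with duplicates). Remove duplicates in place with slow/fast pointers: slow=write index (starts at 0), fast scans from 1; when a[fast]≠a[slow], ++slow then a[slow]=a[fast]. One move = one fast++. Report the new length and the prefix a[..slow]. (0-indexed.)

length 8; prefix = [4, 5, 6, 7, 8, 11, 13, 14]

(s=0,f=1) a[fast]=4=a[slow] dup → fast++
(s=0,f=2) a[fast]=5≠a[slow]=4 write a[1]=5 → slow++,fast++
(s=1,f=3) a[fast]=5=a[slow] dup → fast++
(s=1,f=4) a[fast]=6≠a[slow]=5 write a[2]=6 → slow++,fast++
(s=2,f=5) a[fast]=6=a[slow] dup → fast++
(s=2,f=6) a[fast]=6=a[slow] dup → fast++
(s=2,f=7) a[fast]=6=a[slow] dup → fast++
(s=2,f=8) a[fast]=7≠a[slow]=6 write a[3]=7 → slow++,fast++
(s=3,f=9) a[fast]=7=a[slow] dup → fast++
(s=3,f=10) a[fast]=8≠a[slow]=7 write a[4]=8 → slow++,fast++
(s=4,f=11) a[fast]=8=a[slow] dup → fast++
(s=4,f=12) a[fast]=8=a[slow] dup → fast++
(s=4,f=13) a[fast]=11≠a[slow]=8 write a[5]=11 → slow++,fast++
(s=5,f=14) a[fast]=13≠a[slow]=11 write a[6]=13 → slow++,fast++
(s=6,f=15) a[fast]=14≠a[slow]=13 write a[7]=14 → slow++,fast++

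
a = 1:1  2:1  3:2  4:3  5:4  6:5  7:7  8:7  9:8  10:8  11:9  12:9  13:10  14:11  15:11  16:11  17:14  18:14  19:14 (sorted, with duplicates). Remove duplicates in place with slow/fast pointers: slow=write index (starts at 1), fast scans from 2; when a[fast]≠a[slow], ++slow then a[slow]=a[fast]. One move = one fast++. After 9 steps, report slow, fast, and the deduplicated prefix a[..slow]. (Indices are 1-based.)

slow=7, fast=11, prefix=[1, 2, 3, 4, 5, 7, 8]

slow=1 fast=2: a[fast]=1=a[slow] dup, fast++
slow=1 fast=3: a[fast]=2≠a[slow]=1 write a[2]=2, slow++,fast++
slow=2 fast=4: a[fast]=3≠a[slow]=2 write a[3]=3, slow++,fast++
slow=3 fast=5: a[fast]=4≠a[slow]=3 write a[4]=4, slow++,fast++
slow=4 fast=6: a[fast]=5≠a[slow]=4 write a[5]=5, slow++,fast++
slow=5 fast=7: a[fast]=7≠a[slow]=5 write a[6]=7, slow++,fast++
slow=6 fast=8: a[fast]=7=a[slow] dup, fast++
slow=6 fast=9: a[fast]=8≠a[slow]=7 write a[7]=8, slow++,fast++
slow=7 fast=10: a[fast]=8=a[slow] dup, fast++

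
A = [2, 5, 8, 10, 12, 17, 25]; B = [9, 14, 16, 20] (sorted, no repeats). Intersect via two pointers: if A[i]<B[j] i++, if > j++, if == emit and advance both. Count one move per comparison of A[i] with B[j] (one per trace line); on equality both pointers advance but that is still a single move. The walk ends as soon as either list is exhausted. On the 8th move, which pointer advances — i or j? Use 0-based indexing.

i=0 j=0: 2<9, i++
i=1 j=0: 5<9, i++
i=2 j=0: 8<9, i++
i=3 j=0: 10>9, j++
i=3 j=1: 10<14, i++
i=4 j=1: 12<14, i++
i=5 j=1: 17>14, j++
i=5 j=2: 17>16, j++

j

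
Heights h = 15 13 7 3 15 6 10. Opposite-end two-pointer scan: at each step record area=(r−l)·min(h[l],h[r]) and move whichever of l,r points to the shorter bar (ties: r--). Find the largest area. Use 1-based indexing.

[1,7] min(15,10)*6=60 best=60 * → r--
[1,6] min(15,6)*5=30 best=60 → r--
[1,5] min(15,15)*4=60 best=60 → r--
[1,4] min(15,3)*3=9 best=60 → r--
[1,3] min(15,7)*2=14 best=60 → r--
[1,2] min(15,13)*1=13 best=60 → r--

max area = 60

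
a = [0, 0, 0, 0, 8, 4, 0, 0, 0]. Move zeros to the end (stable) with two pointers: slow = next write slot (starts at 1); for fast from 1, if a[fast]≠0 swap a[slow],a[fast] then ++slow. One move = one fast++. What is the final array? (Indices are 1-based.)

slow=1 fast=1: a[fast]=0, fast++
slow=1 fast=2: a[fast]=0, fast++
slow=1 fast=3: a[fast]=0, fast++
slow=1 fast=4: a[fast]=0, fast++
slow=1 fast=5: a[fast]=8≠0 swap→a[1]=8, slow++,fast++
slow=2 fast=6: a[fast]=4≠0 swap→a[2]=4, slow++,fast++
slow=3 fast=7: a[fast]=0, fast++
slow=3 fast=8: a[fast]=0, fast++
slow=3 fast=9: a[fast]=0, fast++

[8, 4, 0, 0, 0, 0, 0, 0, 0]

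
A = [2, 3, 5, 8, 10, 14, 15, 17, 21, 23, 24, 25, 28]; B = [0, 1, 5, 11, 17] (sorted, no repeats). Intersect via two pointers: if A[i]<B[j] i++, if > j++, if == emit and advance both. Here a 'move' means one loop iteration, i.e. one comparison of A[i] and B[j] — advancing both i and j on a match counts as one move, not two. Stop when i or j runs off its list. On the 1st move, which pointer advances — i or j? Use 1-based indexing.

j

i=1 j=1: 2>0, j++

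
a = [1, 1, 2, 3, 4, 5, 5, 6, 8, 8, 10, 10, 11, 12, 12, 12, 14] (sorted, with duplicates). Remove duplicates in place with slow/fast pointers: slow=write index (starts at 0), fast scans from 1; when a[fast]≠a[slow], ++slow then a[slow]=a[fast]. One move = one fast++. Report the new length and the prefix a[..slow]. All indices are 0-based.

(s=0,f=1) a[fast]=1=a[slow] dup → fast++
(s=0,f=2) a[fast]=2≠a[slow]=1 write a[1]=2 → slow++,fast++
(s=1,f=3) a[fast]=3≠a[slow]=2 write a[2]=3 → slow++,fast++
(s=2,f=4) a[fast]=4≠a[slow]=3 write a[3]=4 → slow++,fast++
(s=3,f=5) a[fast]=5≠a[slow]=4 write a[4]=5 → slow++,fast++
(s=4,f=6) a[fast]=5=a[slow] dup → fast++
(s=4,f=7) a[fast]=6≠a[slow]=5 write a[5]=6 → slow++,fast++
(s=5,f=8) a[fast]=8≠a[slow]=6 write a[6]=8 → slow++,fast++
(s=6,f=9) a[fast]=8=a[slow] dup → fast++
(s=6,f=10) a[fast]=10≠a[slow]=8 write a[7]=10 → slow++,fast++
(s=7,f=11) a[fast]=10=a[slow] dup → fast++
(s=7,f=12) a[fast]=11≠a[slow]=10 write a[8]=11 → slow++,fast++
(s=8,f=13) a[fast]=12≠a[slow]=11 write a[9]=12 → slow++,fast++
(s=9,f=14) a[fast]=12=a[slow] dup → fast++
(s=9,f=15) a[fast]=12=a[slow] dup → fast++
(s=9,f=16) a[fast]=14≠a[slow]=12 write a[10]=14 → slow++,fast++

length 11; prefix = [1, 2, 3, 4, 5, 6, 8, 10, 11, 12, 14]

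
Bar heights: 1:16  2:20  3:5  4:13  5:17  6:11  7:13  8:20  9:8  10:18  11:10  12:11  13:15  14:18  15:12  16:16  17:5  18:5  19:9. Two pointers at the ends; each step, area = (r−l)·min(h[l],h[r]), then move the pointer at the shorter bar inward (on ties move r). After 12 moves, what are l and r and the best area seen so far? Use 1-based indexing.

l=1 r=19: min(16,9)*18=162 best=162 *, r--
l=1 r=18: min(16,5)*17=85 best=162, r--
l=1 r=17: min(16,5)*16=80 best=162, r--
l=1 r=16: min(16,16)*15=240 best=240 *, r--
l=1 r=15: min(16,12)*14=168 best=240, r--
l=1 r=14: min(16,18)*13=208 best=240, l++
l=2 r=14: min(20,18)*12=216 best=240, r--
l=2 r=13: min(20,15)*11=165 best=240, r--
l=2 r=12: min(20,11)*10=110 best=240, r--
l=2 r=11: min(20,10)*9=90 best=240, r--
l=2 r=10: min(20,18)*8=144 best=240, r--
l=2 r=9: min(20,8)*7=56 best=240, r--

l=2, r=8, best area=240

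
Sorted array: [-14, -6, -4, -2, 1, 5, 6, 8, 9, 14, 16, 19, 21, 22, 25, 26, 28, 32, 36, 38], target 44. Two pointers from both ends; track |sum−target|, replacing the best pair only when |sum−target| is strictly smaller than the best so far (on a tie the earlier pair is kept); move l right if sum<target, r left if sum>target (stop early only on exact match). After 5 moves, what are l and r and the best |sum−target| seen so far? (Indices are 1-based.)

l=6, r=20, best |Δ|=5

[1,20] -14+38=24 d=20 * → l++
[2,20] -6+38=32 d=12 * → l++
[3,20] -4+38=34 d=10 * → l++
[4,20] -2+38=36 d=8 * → l++
[5,20] 1+38=39 d=5 * → l++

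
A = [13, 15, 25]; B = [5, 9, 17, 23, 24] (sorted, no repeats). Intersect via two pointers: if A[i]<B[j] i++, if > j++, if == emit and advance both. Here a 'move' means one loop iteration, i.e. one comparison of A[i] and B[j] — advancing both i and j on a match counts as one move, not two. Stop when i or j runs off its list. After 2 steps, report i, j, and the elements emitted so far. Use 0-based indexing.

i=0, j=2, emitted=[]

[i=0,j=0] 13>5 → j++
[i=0,j=1] 13>9 → j++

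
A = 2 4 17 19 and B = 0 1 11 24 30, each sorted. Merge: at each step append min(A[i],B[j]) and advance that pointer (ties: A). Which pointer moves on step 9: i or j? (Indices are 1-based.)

j

[i=1,j=1] A[i]=2>B[j]=0 take 0 → j++
[i=1,j=2] A[i]=2>B[j]=1 take 1 → j++
[i=1,j=3] A[i]=2<=B[j]=11 take 2 → i++
[i=2,j=3] A[i]=4<=B[j]=11 take 4 → i++
[i=3,j=3] A[i]=17>B[j]=11 take 11 → j++
[i=3,j=4] A[i]=17<=B[j]=24 take 17 → i++
[i=4,j=4] A[i]=19<=B[j]=24 take 19 → i++
[i=5,j=4] A done, take B[j]=24 → j++
[i=5,j=5] A done, take B[j]=30 → j++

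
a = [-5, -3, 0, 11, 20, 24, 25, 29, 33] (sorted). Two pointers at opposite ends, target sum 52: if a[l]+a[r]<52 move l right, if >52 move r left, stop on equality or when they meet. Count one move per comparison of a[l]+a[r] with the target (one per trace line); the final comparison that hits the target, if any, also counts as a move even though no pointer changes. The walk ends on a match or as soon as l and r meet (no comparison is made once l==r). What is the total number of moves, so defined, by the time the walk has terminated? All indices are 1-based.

l=1 r=9: -5+33=28 <52, l++
l=2 r=9: -3+33=30 <52, l++
l=3 r=9: 0+33=33 <52, l++
l=4 r=9: 11+33=44 <52, l++
l=5 r=9: 20+33=53 >52, r--
l=5 r=8: 20+29=49 <52, l++
l=6 r=8: 24+29=53 >52, r--
l=6 r=7: 24+25=49 <52, l++

8 moves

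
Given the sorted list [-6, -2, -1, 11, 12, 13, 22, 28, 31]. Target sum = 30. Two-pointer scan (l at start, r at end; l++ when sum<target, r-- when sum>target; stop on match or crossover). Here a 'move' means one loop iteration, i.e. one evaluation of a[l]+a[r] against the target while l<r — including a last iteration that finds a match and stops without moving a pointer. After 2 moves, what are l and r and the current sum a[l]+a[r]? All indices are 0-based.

l=0 r=8: -6+31=25 <30, l++
l=1 r=8: -2+31=29 <30, l++

l=2, r=8, sum=30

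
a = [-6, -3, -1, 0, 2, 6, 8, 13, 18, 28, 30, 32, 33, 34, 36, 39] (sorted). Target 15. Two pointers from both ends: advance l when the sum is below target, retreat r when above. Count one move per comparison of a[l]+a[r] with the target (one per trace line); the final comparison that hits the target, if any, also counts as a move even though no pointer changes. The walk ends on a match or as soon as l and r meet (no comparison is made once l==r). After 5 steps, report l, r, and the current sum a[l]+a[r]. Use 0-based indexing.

[0,15] -6+39=33 >15 → r--
[0,14] -6+36=30 >15 → r--
[0,13] -6+34=28 >15 → r--
[0,12] -6+33=27 >15 → r--
[0,11] -6+32=26 >15 → r--

l=0, r=10, sum=24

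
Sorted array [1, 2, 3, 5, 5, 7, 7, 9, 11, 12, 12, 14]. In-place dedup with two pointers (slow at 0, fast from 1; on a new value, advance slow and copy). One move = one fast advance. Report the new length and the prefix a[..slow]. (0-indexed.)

slow=0 fast=1: a[fast]=2≠a[slow]=1 write a[1]=2, slow++,fast++
slow=1 fast=2: a[fast]=3≠a[slow]=2 write a[2]=3, slow++,fast++
slow=2 fast=3: a[fast]=5≠a[slow]=3 write a[3]=5, slow++,fast++
slow=3 fast=4: a[fast]=5=a[slow] dup, fast++
slow=3 fast=5: a[fast]=7≠a[slow]=5 write a[4]=7, slow++,fast++
slow=4 fast=6: a[fast]=7=a[slow] dup, fast++
slow=4 fast=7: a[fast]=9≠a[slow]=7 write a[5]=9, slow++,fast++
slow=5 fast=8: a[fast]=11≠a[slow]=9 write a[6]=11, slow++,fast++
slow=6 fast=9: a[fast]=12≠a[slow]=11 write a[7]=12, slow++,fast++
slow=7 fast=10: a[fast]=12=a[slow] dup, fast++
slow=7 fast=11: a[fast]=14≠a[slow]=12 write a[8]=14, slow++,fast++

length 9; prefix = [1, 2, 3, 5, 7, 9, 11, 12, 14]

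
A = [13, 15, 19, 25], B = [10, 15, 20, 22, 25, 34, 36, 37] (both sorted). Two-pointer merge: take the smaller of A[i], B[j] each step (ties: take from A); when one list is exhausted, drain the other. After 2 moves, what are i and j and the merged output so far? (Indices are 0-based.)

i=1, j=1, merged so far=[10, 13]

i=0 j=0: A[i]=13>B[j]=10 take 10, j++
i=0 j=1: A[i]=13<=B[j]=15 take 13, i++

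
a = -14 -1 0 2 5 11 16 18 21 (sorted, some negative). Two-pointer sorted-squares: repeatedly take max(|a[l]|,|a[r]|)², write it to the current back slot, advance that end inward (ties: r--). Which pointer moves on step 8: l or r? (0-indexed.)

l

l=0 r=8: |-14|<=|21| out[8]=441, r--
l=0 r=7: |-14|<=|18| out[7]=324, r--
l=0 r=6: |-14|<=|16| out[6]=256, r--
l=0 r=5: |-14|>|11| out[5]=196, l++
l=1 r=5: |-1|<=|11| out[4]=121, r--
l=1 r=4: |-1|<=|5| out[3]=25, r--
l=1 r=3: |-1|<=|2| out[2]=4, r--
l=1 r=2: |-1|>|0| out[1]=1, l++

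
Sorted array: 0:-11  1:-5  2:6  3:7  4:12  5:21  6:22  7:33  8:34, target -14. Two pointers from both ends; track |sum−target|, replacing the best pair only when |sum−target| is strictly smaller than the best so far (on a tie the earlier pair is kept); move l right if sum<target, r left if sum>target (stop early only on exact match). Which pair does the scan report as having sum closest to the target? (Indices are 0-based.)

l=0 r=8: -11+34=23 d=37 *, r--
l=0 r=7: -11+33=22 d=36 *, r--
l=0 r=6: -11+22=11 d=25 *, r--
l=0 r=5: -11+21=10 d=24 *, r--
l=0 r=4: -11+12=1 d=15 *, r--
l=0 r=3: -11+7=-4 d=10 *, r--
l=0 r=2: -11+6=-5 d=9 *, r--
l=0 r=1: -11+-5=-16 d=2 *, l++

pair (-11, -5) with sum -16 (|Δ|=2)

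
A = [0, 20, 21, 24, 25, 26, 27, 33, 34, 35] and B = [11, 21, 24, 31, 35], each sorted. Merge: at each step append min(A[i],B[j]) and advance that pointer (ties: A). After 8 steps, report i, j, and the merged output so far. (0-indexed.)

i=5, j=3, merged so far=[0, 11, 20, 21, 21, 24, 24, 25]

i=0 j=0: A[i]=0<=B[j]=11 take 0, i++
i=1 j=0: A[i]=20>B[j]=11 take 11, j++
i=1 j=1: A[i]=20<=B[j]=21 take 20, i++
i=2 j=1: A[i]=21<=B[j]=21 take 21, i++
i=3 j=1: A[i]=24>B[j]=21 take 21, j++
i=3 j=2: A[i]=24<=B[j]=24 take 24, i++
i=4 j=2: A[i]=25>B[j]=24 take 24, j++
i=4 j=3: A[i]=25<=B[j]=31 take 25, i++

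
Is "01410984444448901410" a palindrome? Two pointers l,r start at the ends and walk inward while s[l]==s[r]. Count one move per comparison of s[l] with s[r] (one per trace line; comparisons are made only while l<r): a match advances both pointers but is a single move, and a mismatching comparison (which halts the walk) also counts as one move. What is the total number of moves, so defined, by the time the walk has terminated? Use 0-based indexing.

l=0 r=19: '0'=='0', l++,r--
l=1 r=18: '1'=='1', l++,r--
l=2 r=17: '4'=='4', l++,r--
l=3 r=16: '1'=='1', l++,r--
l=4 r=15: '0'=='0', l++,r--
l=5 r=14: '9'=='9', l++,r--
l=6 r=13: '8'=='8', l++,r--
l=7 r=12: '4'=='4', l++,r--
l=8 r=11: '4'=='4', l++,r--
l=9 r=10: '4'=='4', l++,r--

10 moves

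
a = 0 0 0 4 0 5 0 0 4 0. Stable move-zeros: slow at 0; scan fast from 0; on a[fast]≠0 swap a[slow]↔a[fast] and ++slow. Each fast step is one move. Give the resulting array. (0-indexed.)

(s=0,f=0) a[fast]=0 → fast++
(s=0,f=1) a[fast]=0 → fast++
(s=0,f=2) a[fast]=0 → fast++
(s=0,f=3) a[fast]=4≠0 swap→a[0]=4 → slow++,fast++
(s=1,f=4) a[fast]=0 → fast++
(s=1,f=5) a[fast]=5≠0 swap→a[1]=5 → slow++,fast++
(s=2,f=6) a[fast]=0 → fast++
(s=2,f=7) a[fast]=0 → fast++
(s=2,f=8) a[fast]=4≠0 swap→a[2]=4 → slow++,fast++
(s=3,f=9) a[fast]=0 → fast++

[4, 5, 4, 0, 0, 0, 0, 0, 0, 0]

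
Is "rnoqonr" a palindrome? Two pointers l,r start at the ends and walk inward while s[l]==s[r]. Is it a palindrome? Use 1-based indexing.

palindrome

l=1 r=7: 'r'=='r', l++,r--
l=2 r=6: 'n'=='n', l++,r--
l=3 r=5: 'o'=='o', l++,r--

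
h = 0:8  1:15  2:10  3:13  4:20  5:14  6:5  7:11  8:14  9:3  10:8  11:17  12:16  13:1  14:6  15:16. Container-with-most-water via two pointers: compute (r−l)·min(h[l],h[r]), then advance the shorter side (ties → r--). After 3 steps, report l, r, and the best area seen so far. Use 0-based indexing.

[0,15] min(8,16)*15=120 best=120 * → l++
[1,15] min(15,16)*14=210 best=210 * → l++
[2,15] min(10,16)*13=130 best=210 → l++

l=3, r=15, best area=210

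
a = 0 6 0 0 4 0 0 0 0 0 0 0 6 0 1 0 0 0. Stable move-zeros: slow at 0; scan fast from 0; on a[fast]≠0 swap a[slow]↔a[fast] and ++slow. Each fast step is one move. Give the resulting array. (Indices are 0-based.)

[6, 4, 6, 1, 0, 0, 0, 0, 0, 0, 0, 0, 0, 0, 0, 0, 0, 0]

slow=0 fast=0: a[fast]=0, fast++
slow=0 fast=1: a[fast]=6≠0 swap→a[0]=6, slow++,fast++
slow=1 fast=2: a[fast]=0, fast++
slow=1 fast=3: a[fast]=0, fast++
slow=1 fast=4: a[fast]=4≠0 swap→a[1]=4, slow++,fast++
slow=2 fast=5: a[fast]=0, fast++
slow=2 fast=6: a[fast]=0, fast++
slow=2 fast=7: a[fast]=0, fast++
slow=2 fast=8: a[fast]=0, fast++
slow=2 fast=9: a[fast]=0, fast++
slow=2 fast=10: a[fast]=0, fast++
slow=2 fast=11: a[fast]=0, fast++
slow=2 fast=12: a[fast]=6≠0 swap→a[2]=6, slow++,fast++
slow=3 fast=13: a[fast]=0, fast++
slow=3 fast=14: a[fast]=1≠0 swap→a[3]=1, slow++,fast++
slow=4 fast=15: a[fast]=0, fast++
slow=4 fast=16: a[fast]=0, fast++
slow=4 fast=17: a[fast]=0, fast++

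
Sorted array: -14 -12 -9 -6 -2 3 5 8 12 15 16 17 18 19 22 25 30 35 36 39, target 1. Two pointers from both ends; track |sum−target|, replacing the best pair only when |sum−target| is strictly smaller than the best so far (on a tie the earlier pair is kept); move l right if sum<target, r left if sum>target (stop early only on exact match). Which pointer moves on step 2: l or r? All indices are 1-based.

[1,20] -14+39=25 d=24 * → r--
[1,19] -14+36=22 d=21 * → r--

r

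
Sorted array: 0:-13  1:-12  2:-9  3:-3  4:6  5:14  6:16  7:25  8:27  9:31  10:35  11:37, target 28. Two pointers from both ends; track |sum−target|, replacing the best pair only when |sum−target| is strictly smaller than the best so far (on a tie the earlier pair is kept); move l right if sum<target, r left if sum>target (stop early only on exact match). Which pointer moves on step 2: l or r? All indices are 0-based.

[0,11] -13+37=24 d=4 * → l++
[1,11] -12+37=25 d=3 * → l++

l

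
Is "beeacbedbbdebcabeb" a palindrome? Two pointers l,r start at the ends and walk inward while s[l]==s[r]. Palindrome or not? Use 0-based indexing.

not a palindrome (mismatch at 2,15)

l=0 r=17: 'b'=='b', l++,r--
l=1 r=16: 'e'=='e', l++,r--
l=2 r=15: 'e'!='b', stop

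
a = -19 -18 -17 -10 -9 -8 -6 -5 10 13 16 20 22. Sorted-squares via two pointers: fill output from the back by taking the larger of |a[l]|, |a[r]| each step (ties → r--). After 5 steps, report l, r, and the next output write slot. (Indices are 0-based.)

[0,12] |-19|<=|22| out[12]=484 → r--
[0,11] |-19|<=|20| out[11]=400 → r--
[0,10] |-19|>|16| out[10]=361 → l++
[1,10] |-18|>|16| out[9]=324 → l++
[2,10] |-17|>|16| out[8]=289 → l++

l=3, r=10, next write slot=7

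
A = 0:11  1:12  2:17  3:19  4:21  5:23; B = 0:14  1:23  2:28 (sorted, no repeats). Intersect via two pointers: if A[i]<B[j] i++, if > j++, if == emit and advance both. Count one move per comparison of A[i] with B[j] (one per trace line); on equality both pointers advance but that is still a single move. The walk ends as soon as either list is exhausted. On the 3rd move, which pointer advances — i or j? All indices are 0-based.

j

i=0 j=0: 11<14, i++
i=1 j=0: 12<14, i++
i=2 j=0: 17>14, j++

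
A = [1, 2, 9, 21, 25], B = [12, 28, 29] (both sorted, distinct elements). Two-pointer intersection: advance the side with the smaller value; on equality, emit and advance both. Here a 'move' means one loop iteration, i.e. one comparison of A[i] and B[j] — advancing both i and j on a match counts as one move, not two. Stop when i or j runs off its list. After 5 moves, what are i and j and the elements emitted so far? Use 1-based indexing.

[i=1,j=1] 1<12 → i++
[i=2,j=1] 2<12 → i++
[i=3,j=1] 9<12 → i++
[i=4,j=1] 21>12 → j++
[i=4,j=2] 21<28 → i++

i=5, j=2, emitted=[]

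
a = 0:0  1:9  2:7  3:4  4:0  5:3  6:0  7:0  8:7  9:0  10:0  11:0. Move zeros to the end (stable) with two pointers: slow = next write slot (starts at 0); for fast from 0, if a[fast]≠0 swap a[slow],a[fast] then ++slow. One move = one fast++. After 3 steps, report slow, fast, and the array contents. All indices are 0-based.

(s=0,f=0) a[fast]=0 → fast++
(s=0,f=1) a[fast]=9≠0 swap→a[0]=9 → slow++,fast++
(s=1,f=2) a[fast]=7≠0 swap→a[1]=7 → slow++,fast++

slow=2, fast=3, a=[9, 7, 0, 4, 0, 3, 0, 0, 7, 0, 0, 0]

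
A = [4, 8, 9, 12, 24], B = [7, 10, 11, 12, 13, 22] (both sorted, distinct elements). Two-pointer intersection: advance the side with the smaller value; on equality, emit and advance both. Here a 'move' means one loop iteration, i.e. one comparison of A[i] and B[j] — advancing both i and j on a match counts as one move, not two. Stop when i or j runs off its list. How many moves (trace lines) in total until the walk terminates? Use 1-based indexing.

i=1 j=1: 4<7, i++
i=2 j=1: 8>7, j++
i=2 j=2: 8<10, i++
i=3 j=2: 9<10, i++
i=4 j=2: 12>10, j++
i=4 j=3: 12>11, j++
i=4 j=4: 12==12 emit, i++,j++
i=5 j=5: 24>13, j++
i=5 j=6: 24>22, j++

9 moves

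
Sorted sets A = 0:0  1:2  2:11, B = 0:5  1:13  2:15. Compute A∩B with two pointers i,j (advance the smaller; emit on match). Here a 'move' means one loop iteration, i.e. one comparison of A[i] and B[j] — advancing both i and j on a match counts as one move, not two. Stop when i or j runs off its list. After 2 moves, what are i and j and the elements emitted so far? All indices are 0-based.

i=2, j=0, emitted=[]

i=0 j=0: 0<5, i++
i=1 j=0: 2<5, i++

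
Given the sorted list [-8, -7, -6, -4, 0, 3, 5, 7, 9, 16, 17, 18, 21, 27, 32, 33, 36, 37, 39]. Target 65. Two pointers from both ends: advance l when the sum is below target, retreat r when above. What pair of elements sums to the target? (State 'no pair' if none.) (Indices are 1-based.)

l=1 r=19: -8+39=31 <65, l++
l=2 r=19: -7+39=32 <65, l++
l=3 r=19: -6+39=33 <65, l++
l=4 r=19: -4+39=35 <65, l++
l=5 r=19: 0+39=39 <65, l++
l=6 r=19: 3+39=42 <65, l++
l=7 r=19: 5+39=44 <65, l++
l=8 r=19: 7+39=46 <65, l++
l=9 r=19: 9+39=48 <65, l++
l=10 r=19: 16+39=55 <65, l++
l=11 r=19: 17+39=56 <65, l++
l=12 r=19: 18+39=57 <65, l++
l=13 r=19: 21+39=60 <65, l++
l=14 r=19: 27+39=66 >65, r--
l=14 r=18: 27+37=64 <65, l++
l=15 r=18: 32+37=69 >65, r--
l=15 r=17: 32+36=68 >65, r--
l=15 r=16: 32+33=65, found

(32, 33)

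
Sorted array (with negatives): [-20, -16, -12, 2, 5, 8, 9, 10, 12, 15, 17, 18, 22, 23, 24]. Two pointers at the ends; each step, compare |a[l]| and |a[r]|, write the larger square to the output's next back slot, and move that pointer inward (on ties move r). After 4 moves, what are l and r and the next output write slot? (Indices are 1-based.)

l=2, r=12, next write slot=11

[1,15] |-20|<=|24| out[15]=576 → r--
[1,14] |-20|<=|23| out[14]=529 → r--
[1,13] |-20|<=|22| out[13]=484 → r--
[1,12] |-20|>|18| out[12]=400 → l++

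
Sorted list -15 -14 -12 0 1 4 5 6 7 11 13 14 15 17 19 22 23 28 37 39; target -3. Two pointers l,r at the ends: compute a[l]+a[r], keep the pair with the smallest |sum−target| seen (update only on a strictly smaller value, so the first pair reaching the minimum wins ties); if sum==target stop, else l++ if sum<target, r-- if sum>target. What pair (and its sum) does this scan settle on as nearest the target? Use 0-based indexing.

pair (-14, 11) with sum -3 (|Δ|=0)

l=0 r=19: -15+39=24 d=27 *, r--
l=0 r=18: -15+37=22 d=25 *, r--
l=0 r=17: -15+28=13 d=16 *, r--
l=0 r=16: -15+23=8 d=11 *, r--
l=0 r=15: -15+22=7 d=10 *, r--
l=0 r=14: -15+19=4 d=7 *, r--
l=0 r=13: -15+17=2 d=5 *, r--
l=0 r=12: -15+15=0 d=3 *, r--
l=0 r=11: -15+14=-1 d=2 *, r--
l=0 r=10: -15+13=-2 d=1 *, r--
l=0 r=9: -15+11=-4 d=1, l++
l=1 r=9: -14+11=-3 d=0 *, stop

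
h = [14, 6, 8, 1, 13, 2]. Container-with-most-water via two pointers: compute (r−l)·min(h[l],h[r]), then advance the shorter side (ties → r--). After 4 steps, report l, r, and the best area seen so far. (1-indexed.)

l=1, r=2, best area=52

l=1 r=6: min(14,2)*5=10 best=10 *, r--
l=1 r=5: min(14,13)*4=52 best=52 *, r--
l=1 r=4: min(14,1)*3=3 best=52, r--
l=1 r=3: min(14,8)*2=16 best=52, r--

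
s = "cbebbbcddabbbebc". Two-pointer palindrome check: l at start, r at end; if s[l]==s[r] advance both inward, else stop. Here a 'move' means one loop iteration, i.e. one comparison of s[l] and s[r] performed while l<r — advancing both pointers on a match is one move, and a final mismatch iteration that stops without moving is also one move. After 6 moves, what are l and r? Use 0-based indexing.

l=6, r=9

[0,15] 'c'=='c' → l++,r--
[1,14] 'b'=='b' → l++,r--
[2,13] 'e'=='e' → l++,r--
[3,12] 'b'=='b' → l++,r--
[4,11] 'b'=='b' → l++,r--
[5,10] 'b'=='b' → l++,r--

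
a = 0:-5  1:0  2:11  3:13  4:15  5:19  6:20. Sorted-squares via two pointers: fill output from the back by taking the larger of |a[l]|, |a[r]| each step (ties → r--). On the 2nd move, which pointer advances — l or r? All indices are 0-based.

[0,6] |-5|<=|20| out[6]=400 → r--
[0,5] |-5|<=|19| out[5]=361 → r--

r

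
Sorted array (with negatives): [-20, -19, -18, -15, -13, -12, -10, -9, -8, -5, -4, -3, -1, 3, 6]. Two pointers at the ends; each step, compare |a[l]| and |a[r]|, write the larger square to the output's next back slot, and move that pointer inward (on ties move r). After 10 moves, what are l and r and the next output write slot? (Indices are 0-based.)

[0,14] |-20|>|6| out[14]=400 → l++
[1,14] |-19|>|6| out[13]=361 → l++
[2,14] |-18|>|6| out[12]=324 → l++
[3,14] |-15|>|6| out[11]=225 → l++
[4,14] |-13|>|6| out[10]=169 → l++
[5,14] |-12|>|6| out[9]=144 → l++
[6,14] |-10|>|6| out[8]=100 → l++
[7,14] |-9|>|6| out[7]=81 → l++
[8,14] |-8|>|6| out[6]=64 → l++
[9,14] |-5|<=|6| out[5]=36 → r--

l=9, r=13, next write slot=4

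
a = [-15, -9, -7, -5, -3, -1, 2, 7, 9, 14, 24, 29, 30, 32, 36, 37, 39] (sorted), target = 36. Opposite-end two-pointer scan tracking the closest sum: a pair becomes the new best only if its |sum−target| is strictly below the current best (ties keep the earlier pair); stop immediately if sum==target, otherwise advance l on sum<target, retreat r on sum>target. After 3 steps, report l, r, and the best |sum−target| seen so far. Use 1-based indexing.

[1,17] -15+39=24 d=12 * → l++
[2,17] -9+39=30 d=6 * → l++
[3,17] -7+39=32 d=4 * → l++

l=4, r=17, best |Δ|=4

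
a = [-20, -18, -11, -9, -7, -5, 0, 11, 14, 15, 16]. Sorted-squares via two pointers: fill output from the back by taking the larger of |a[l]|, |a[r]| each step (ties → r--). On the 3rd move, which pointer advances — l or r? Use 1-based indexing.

r

[1,11] |-20|>|16| out[11]=400 → l++
[2,11] |-18|>|16| out[10]=324 → l++
[3,11] |-11|<=|16| out[9]=256 → r--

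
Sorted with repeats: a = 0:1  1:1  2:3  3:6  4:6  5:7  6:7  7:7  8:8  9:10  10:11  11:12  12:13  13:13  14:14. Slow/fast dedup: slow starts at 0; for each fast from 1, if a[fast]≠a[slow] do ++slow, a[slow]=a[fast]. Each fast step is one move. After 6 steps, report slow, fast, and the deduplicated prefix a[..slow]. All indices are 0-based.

(s=0,f=1) a[fast]=1=a[slow] dup → fast++
(s=0,f=2) a[fast]=3≠a[slow]=1 write a[1]=3 → slow++,fast++
(s=1,f=3) a[fast]=6≠a[slow]=3 write a[2]=6 → slow++,fast++
(s=2,f=4) a[fast]=6=a[slow] dup → fast++
(s=2,f=5) a[fast]=7≠a[slow]=6 write a[3]=7 → slow++,fast++
(s=3,f=6) a[fast]=7=a[slow] dup → fast++

slow=3, fast=7, prefix=[1, 3, 6, 7]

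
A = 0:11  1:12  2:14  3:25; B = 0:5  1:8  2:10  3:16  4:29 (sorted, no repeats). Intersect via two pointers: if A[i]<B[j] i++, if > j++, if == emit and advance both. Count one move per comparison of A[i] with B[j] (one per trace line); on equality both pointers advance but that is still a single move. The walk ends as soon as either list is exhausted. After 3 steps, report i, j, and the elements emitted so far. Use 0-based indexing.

[i=0,j=0] 11>5 → j++
[i=0,j=1] 11>8 → j++
[i=0,j=2] 11>10 → j++

i=0, j=3, emitted=[]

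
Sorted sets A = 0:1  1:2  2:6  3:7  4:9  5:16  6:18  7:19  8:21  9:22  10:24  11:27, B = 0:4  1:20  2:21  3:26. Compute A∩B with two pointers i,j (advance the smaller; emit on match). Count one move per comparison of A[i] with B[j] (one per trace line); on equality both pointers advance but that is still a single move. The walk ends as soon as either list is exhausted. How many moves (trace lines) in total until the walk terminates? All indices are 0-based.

14 moves

i=0 j=0: 1<4, i++
i=1 j=0: 2<4, i++
i=2 j=0: 6>4, j++
i=2 j=1: 6<20, i++
i=3 j=1: 7<20, i++
i=4 j=1: 9<20, i++
i=5 j=1: 16<20, i++
i=6 j=1: 18<20, i++
i=7 j=1: 19<20, i++
i=8 j=1: 21>20, j++
i=8 j=2: 21==21 emit, i++,j++
i=9 j=3: 22<26, i++
i=10 j=3: 24<26, i++
i=11 j=3: 27>26, j++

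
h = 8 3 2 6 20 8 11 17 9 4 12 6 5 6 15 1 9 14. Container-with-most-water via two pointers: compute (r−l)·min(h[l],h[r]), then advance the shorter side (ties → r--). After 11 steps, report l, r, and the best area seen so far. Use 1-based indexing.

l=5, r=11, best area=182

l=1 r=18: min(8,14)*17=136 best=136 *, l++
l=2 r=18: min(3,14)*16=48 best=136, l++
l=3 r=18: min(2,14)*15=30 best=136, l++
l=4 r=18: min(6,14)*14=84 best=136, l++
l=5 r=18: min(20,14)*13=182 best=182 *, r--
l=5 r=17: min(20,9)*12=108 best=182, r--
l=5 r=16: min(20,1)*11=11 best=182, r--
l=5 r=15: min(20,15)*10=150 best=182, r--
l=5 r=14: min(20,6)*9=54 best=182, r--
l=5 r=13: min(20,5)*8=40 best=182, r--
l=5 r=12: min(20,6)*7=42 best=182, r--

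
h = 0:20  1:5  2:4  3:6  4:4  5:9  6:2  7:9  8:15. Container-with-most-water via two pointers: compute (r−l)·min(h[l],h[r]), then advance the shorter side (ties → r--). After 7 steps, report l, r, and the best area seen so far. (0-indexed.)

l=0, r=1, best area=120

[0,8] min(20,15)*8=120 best=120 * → r--
[0,7] min(20,9)*7=63 best=120 → r--
[0,6] min(20,2)*6=12 best=120 → r--
[0,5] min(20,9)*5=45 best=120 → r--
[0,4] min(20,4)*4=16 best=120 → r--
[0,3] min(20,6)*3=18 best=120 → r--
[0,2] min(20,4)*2=8 best=120 → r--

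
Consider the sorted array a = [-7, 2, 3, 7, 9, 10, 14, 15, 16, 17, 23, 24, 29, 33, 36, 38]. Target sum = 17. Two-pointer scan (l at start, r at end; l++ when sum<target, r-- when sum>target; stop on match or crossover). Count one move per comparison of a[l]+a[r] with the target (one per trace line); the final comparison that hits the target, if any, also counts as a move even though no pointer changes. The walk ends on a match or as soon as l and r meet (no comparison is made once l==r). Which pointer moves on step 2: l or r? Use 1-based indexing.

r

[1,16] -7+38=31 >17 → r--
[1,15] -7+36=29 >17 → r--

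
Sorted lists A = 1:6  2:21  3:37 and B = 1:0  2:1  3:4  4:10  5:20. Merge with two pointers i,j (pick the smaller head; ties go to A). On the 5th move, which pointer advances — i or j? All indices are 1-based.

j

[i=1,j=1] A[i]=6>B[j]=0 take 0 → j++
[i=1,j=2] A[i]=6>B[j]=1 take 1 → j++
[i=1,j=3] A[i]=6>B[j]=4 take 4 → j++
[i=1,j=4] A[i]=6<=B[j]=10 take 6 → i++
[i=2,j=4] A[i]=21>B[j]=10 take 10 → j++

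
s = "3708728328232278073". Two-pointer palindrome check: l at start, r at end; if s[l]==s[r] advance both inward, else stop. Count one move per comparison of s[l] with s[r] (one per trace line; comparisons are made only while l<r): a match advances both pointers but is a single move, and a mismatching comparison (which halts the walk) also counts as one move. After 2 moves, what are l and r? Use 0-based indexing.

[0,18] '3'=='3' → l++,r--
[1,17] '7'=='7' → l++,r--

l=2, r=16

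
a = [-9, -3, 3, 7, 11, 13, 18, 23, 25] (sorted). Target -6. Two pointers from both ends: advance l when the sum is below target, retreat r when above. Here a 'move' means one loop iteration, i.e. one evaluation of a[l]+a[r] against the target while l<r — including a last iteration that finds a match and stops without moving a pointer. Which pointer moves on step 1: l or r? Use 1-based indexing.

r

[1,9] -9+25=16 >-6 → r--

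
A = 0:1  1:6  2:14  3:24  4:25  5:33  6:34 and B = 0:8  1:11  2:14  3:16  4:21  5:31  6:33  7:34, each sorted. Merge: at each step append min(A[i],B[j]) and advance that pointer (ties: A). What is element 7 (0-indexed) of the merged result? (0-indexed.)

[i=0,j=0] A[i]=1<=B[j]=8 take 1 → i++
[i=1,j=0] A[i]=6<=B[j]=8 take 6 → i++
[i=2,j=0] A[i]=14>B[j]=8 take 8 → j++
[i=2,j=1] A[i]=14>B[j]=11 take 11 → j++
[i=2,j=2] A[i]=14<=B[j]=14 take 14 → i++
[i=3,j=2] A[i]=24>B[j]=14 take 14 → j++
[i=3,j=3] A[i]=24>B[j]=16 take 16 → j++
[i=3,j=4] A[i]=24>B[j]=21 take 21 → j++
[i=3,j=5] A[i]=24<=B[j]=31 take 24 → i++
[i=4,j=5] A[i]=25<=B[j]=31 take 25 → i++
[i=5,j=5] A[i]=33>B[j]=31 take 31 → j++
[i=5,j=6] A[i]=33<=B[j]=33 take 33 → i++
[i=6,j=6] A[i]=34>B[j]=33 take 33 → j++
[i=6,j=7] A[i]=34<=B[j]=34 take 34 → i++
[i=7,j=7] A done, take B[j]=34 → j++

merged[7] = 21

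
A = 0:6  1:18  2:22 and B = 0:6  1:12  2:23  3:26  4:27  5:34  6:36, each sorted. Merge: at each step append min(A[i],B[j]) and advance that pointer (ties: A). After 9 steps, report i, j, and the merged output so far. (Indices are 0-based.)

i=3, j=6, merged so far=[6, 6, 12, 18, 22, 23, 26, 27, 34]

i=0 j=0: A[i]=6<=B[j]=6 take 6, i++
i=1 j=0: A[i]=18>B[j]=6 take 6, j++
i=1 j=1: A[i]=18>B[j]=12 take 12, j++
i=1 j=2: A[i]=18<=B[j]=23 take 18, i++
i=2 j=2: A[i]=22<=B[j]=23 take 22, i++
i=3 j=2: A done, take B[j]=23, j++
i=3 j=3: A done, take B[j]=26, j++
i=3 j=4: A done, take B[j]=27, j++
i=3 j=5: A done, take B[j]=34, j++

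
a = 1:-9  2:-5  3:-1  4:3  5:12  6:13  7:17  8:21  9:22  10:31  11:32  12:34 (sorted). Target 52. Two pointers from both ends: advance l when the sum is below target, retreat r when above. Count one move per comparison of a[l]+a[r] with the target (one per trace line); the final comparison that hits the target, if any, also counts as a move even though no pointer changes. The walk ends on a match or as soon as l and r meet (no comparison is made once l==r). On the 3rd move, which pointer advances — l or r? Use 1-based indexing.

[1,12] -9+34=25 <52 → l++
[2,12] -5+34=29 <52 → l++
[3,12] -1+34=33 <52 → l++

l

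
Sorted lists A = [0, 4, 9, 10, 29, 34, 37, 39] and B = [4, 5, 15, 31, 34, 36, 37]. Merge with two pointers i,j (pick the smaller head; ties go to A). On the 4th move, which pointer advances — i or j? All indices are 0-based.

[i=0,j=0] A[i]=0<=B[j]=4 take 0 → i++
[i=1,j=0] A[i]=4<=B[j]=4 take 4 → i++
[i=2,j=0] A[i]=9>B[j]=4 take 4 → j++
[i=2,j=1] A[i]=9>B[j]=5 take 5 → j++

j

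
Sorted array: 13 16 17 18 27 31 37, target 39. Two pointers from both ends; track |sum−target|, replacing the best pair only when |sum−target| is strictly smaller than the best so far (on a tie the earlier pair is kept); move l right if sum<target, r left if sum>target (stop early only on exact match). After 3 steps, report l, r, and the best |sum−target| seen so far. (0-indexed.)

l=0 r=6: 13+37=50 d=11 *, r--
l=0 r=5: 13+31=44 d=5 *, r--
l=0 r=4: 13+27=40 d=1 *, r--

l=0, r=3, best |Δ|=1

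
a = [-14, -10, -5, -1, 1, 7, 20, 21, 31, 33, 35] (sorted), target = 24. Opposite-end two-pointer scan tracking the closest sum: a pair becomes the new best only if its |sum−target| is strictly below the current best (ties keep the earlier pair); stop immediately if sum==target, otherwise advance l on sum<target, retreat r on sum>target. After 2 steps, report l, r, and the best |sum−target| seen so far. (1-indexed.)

[1,11] -14+35=21 d=3 * → l++
[2,11] -10+35=25 d=1 * → r--

l=2, r=10, best |Δ|=1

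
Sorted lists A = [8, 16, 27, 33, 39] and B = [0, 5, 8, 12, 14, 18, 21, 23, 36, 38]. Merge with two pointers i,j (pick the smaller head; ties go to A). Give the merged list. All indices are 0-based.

i=0 j=0: A[i]=8>B[j]=0 take 0, j++
i=0 j=1: A[i]=8>B[j]=5 take 5, j++
i=0 j=2: A[i]=8<=B[j]=8 take 8, i++
i=1 j=2: A[i]=16>B[j]=8 take 8, j++
i=1 j=3: A[i]=16>B[j]=12 take 12, j++
i=1 j=4: A[i]=16>B[j]=14 take 14, j++
i=1 j=5: A[i]=16<=B[j]=18 take 16, i++
i=2 j=5: A[i]=27>B[j]=18 take 18, j++
i=2 j=6: A[i]=27>B[j]=21 take 21, j++
i=2 j=7: A[i]=27>B[j]=23 take 23, j++
i=2 j=8: A[i]=27<=B[j]=36 take 27, i++
i=3 j=8: A[i]=33<=B[j]=36 take 33, i++
i=4 j=8: A[i]=39>B[j]=36 take 36, j++
i=4 j=9: A[i]=39>B[j]=38 take 38, j++
i=4 j=10: B done, take A[i]=39, i++

[0, 5, 8, 8, 12, 14, 16, 18, 21, 23, 27, 33, 36, 38, 39]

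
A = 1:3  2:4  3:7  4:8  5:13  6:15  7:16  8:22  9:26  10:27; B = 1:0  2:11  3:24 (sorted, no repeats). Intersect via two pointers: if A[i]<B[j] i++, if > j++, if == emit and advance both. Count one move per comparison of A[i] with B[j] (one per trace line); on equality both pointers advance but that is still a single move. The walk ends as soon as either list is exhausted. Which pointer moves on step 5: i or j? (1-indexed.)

i

[i=1,j=1] 3>0 → j++
[i=1,j=2] 3<11 → i++
[i=2,j=2] 4<11 → i++
[i=3,j=2] 7<11 → i++
[i=4,j=2] 8<11 → i++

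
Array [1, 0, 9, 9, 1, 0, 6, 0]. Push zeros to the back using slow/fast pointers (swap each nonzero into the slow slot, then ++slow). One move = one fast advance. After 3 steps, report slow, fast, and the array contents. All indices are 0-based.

(s=0,f=0) a[fast]=1≠0 swap→a[0]=1 → slow++,fast++
(s=1,f=1) a[fast]=0 → fast++
(s=1,f=2) a[fast]=9≠0 swap→a[1]=9 → slow++,fast++

slow=2, fast=3, a=[1, 9, 0, 9, 1, 0, 6, 0]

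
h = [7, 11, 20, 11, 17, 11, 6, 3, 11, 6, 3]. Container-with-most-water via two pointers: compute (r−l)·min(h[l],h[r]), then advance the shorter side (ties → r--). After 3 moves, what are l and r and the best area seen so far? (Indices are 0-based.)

[0,10] min(7,3)*10=30 best=30 * → r--
[0,9] min(7,6)*9=54 best=54 * → r--
[0,8] min(7,11)*8=56 best=56 * → l++

l=1, r=8, best area=56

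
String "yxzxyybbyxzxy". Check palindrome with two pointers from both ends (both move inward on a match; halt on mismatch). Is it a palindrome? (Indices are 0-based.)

l=0 r=12: 'y'=='y', l++,r--
l=1 r=11: 'x'=='x', l++,r--
l=2 r=10: 'z'=='z', l++,r--
l=3 r=9: 'x'=='x', l++,r--
l=4 r=8: 'y'=='y', l++,r--
l=5 r=7: 'y'!='b', stop

not a palindrome (mismatch at 5,7)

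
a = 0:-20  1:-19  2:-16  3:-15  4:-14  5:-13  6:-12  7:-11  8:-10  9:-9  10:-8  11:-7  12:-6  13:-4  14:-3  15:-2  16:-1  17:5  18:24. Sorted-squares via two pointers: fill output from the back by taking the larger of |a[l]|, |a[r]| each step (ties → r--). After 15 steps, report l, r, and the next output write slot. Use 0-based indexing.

l=13, r=16, next write slot=3

[0,18] |-20|<=|24| out[18]=576 → r--
[0,17] |-20|>|5| out[17]=400 → l++
[1,17] |-19|>|5| out[16]=361 → l++
[2,17] |-16|>|5| out[15]=256 → l++
[3,17] |-15|>|5| out[14]=225 → l++
[4,17] |-14|>|5| out[13]=196 → l++
[5,17] |-13|>|5| out[12]=169 → l++
[6,17] |-12|>|5| out[11]=144 → l++
[7,17] |-11|>|5| out[10]=121 → l++
[8,17] |-10|>|5| out[9]=100 → l++
[9,17] |-9|>|5| out[8]=81 → l++
[10,17] |-8|>|5| out[7]=64 → l++
[11,17] |-7|>|5| out[6]=49 → l++
[12,17] |-6|>|5| out[5]=36 → l++
[13,17] |-4|<=|5| out[4]=25 → r--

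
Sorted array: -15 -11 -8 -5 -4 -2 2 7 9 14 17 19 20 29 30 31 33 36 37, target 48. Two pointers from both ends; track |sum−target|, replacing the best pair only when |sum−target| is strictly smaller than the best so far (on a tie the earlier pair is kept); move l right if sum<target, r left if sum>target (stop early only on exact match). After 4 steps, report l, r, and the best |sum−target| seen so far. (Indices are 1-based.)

l=5, r=19, best |Δ|=16

[1,19] -15+37=22 d=26 * → l++
[2,19] -11+37=26 d=22 * → l++
[3,19] -8+37=29 d=19 * → l++
[4,19] -5+37=32 d=16 * → l++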